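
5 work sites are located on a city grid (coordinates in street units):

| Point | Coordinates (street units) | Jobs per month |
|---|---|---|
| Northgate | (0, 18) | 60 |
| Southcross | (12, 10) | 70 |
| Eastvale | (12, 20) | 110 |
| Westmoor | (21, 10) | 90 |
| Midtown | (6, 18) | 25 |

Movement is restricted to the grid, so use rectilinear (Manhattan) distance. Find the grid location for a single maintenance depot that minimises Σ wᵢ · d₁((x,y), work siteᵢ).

Manhattan distance separates: Σwᵢ(|x−xᵢ|+|y−yᵢ|) = Σwᵢ|x−xᵢ| + Σwᵢ|y−yᵢ|, so x and y are optimised independently as 1-D weighted medians.
Total weight W = 355; half = 177.5.
x-coordinate, sorted with cumulative weight:
  x=0 (Northgate, w=60) cum 60
  x=6 (Midtown, w=25) cum 85
  x=12 (Southcross, w=70) cum 155
  x=12 (Eastvale, w=110) cum 265  ← median
  x=21 (Westmoor, w=90) cum 355
⇒ x* = 12
y-coordinate, sorted with cumulative weight:
  y=10 (Southcross, w=70) cum 70
  y=10 (Westmoor, w=90) cum 160
  y=18 (Northgate, w=60) cum 220  ← median
  y=18 (Midtown, w=25) cum 245
  y=20 (Eastvale, w=110) cum 355
⇒ y* = 18

(12, 18)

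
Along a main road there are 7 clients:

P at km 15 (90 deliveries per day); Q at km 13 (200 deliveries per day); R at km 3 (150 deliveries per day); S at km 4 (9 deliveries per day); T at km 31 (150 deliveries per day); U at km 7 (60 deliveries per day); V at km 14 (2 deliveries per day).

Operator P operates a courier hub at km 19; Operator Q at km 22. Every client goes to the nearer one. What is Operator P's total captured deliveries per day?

511

The indifferent point is the midpoint (19+22)/2 = 20.5; clients left of it (closer to Operator P at 19) go to Operator P, those right go to Operator Q.
  R at 3 (w=150) → Operator P
  S at 4 (w=9) → Operator P
  U at 7 (w=60) → Operator P
  Q at 13 (w=200) → Operator P
  V at 14 (w=2) → Operator P
  P at 15 (w=90) → Operator P
  T at 31 (w=150) → Operator Q
Operator P captures 511; Operator Q captures 150.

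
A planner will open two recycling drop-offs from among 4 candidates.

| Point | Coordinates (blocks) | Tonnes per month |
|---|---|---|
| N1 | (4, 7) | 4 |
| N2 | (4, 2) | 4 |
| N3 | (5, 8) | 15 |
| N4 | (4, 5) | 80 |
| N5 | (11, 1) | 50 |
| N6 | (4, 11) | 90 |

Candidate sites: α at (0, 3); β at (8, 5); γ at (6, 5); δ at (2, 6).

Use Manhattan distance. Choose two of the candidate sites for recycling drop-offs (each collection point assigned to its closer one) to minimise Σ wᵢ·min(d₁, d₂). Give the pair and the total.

{β, γ}, total 1326

Evaluate every pair (each demand assigned to the nearer of the two):
  {β, γ}: total = 1326
  {β, δ}: total = 1331
  {γ, δ}: total = 1332
  {α, γ}: total = 1426
  {α, δ}: total = 1627
  {α, β}: total = 1704
Best pair: {β, γ} with total 1326.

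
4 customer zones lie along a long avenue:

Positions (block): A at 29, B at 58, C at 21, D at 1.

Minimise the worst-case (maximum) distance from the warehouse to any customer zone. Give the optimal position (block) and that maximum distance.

The 1-center on a line is the midpoint of the two extreme points: leftmost at 1, rightmost at 58.
Optimal location = (1 + 58)/2 = 29.5; maximum distance = (58 − 1)/2 = 28.5.

location 29.5, max distance 28.5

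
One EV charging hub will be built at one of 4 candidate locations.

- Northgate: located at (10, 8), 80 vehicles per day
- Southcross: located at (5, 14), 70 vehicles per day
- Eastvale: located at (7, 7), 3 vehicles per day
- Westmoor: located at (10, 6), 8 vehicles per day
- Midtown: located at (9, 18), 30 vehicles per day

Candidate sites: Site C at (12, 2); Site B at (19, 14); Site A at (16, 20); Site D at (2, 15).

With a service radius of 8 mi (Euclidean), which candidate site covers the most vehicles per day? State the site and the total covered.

Site D, covering 100

Coverage radius r = 8 mi; a point is covered iff (Δx)²+(Δy)² ≤ 8² = 64.
  Site C (12, 2): covers {Northgate, Eastvale, Westmoor} → 91
  Site B (19, 14): covers {none} → 0
  Site A (16, 20): covers {Midtown} → 30
  Site D (2, 15): covers {Southcross, Midtown} → 100
Maximum coverage at Site D: 100 vehicles per day.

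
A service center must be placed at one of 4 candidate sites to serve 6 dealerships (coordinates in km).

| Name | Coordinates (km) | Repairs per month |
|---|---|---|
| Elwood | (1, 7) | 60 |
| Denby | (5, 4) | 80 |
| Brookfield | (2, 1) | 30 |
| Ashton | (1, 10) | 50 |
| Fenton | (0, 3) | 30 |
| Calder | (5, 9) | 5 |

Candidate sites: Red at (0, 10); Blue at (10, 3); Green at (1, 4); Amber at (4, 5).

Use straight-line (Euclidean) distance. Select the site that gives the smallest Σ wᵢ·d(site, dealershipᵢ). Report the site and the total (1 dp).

Total weighted distance at each candidate:
  Red (0, 10): total = 1376.6
  Blue (10, 3): total = 2155.4
  Green (1, 4): total = 969.3
  Amber (4, 5): total = 910.0
Minimum is at Amber with total 910.0 km.

Amber, total 910.0 km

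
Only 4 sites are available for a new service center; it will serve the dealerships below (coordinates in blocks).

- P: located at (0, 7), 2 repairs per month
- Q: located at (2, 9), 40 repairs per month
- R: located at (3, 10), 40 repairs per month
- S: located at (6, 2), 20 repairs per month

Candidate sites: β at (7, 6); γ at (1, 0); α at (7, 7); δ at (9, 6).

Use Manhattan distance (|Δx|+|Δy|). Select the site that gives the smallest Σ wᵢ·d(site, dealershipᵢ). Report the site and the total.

α, total 694 blocks

Total weighted distance at each candidate:
  β (7, 6): total = 756
  γ (1, 0): total = 1036
  α (7, 7): total = 694
  δ (9, 6): total = 960
Minimum is at α with total 694 blocks.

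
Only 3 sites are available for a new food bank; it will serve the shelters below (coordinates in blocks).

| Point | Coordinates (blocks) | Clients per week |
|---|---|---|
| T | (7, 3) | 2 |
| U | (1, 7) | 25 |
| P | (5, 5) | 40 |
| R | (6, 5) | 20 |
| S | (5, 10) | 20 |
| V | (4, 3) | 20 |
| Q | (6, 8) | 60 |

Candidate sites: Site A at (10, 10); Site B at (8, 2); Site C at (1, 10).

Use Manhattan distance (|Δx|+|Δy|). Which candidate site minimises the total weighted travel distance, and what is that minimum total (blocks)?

Total weighted distance at each candidate:
  Site A (10, 10): total = 1620
  Site B (8, 2): total = 1444
  Site C (1, 10): total = 1361
Minimum is at Site C with total 1361 blocks.

Site C, total 1361 blocks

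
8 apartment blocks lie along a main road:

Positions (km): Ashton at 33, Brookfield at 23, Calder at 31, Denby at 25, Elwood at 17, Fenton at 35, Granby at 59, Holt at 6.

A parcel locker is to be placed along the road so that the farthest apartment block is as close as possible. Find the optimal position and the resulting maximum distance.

The 1-center on a line is the midpoint of the two extreme points: leftmost at 6, rightmost at 59.
Optimal location = (6 + 59)/2 = 32.5; maximum distance = (59 − 6)/2 = 26.5.

location 32.5, max distance 26.5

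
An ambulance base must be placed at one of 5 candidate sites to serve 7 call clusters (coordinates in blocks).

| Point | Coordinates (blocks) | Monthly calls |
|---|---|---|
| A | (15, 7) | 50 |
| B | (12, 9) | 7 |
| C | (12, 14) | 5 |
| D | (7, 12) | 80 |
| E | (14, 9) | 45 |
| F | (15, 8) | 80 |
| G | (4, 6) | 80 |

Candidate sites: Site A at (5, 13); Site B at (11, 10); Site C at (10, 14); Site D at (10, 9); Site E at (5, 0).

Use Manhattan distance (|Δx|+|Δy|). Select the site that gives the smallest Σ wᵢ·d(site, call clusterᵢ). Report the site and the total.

Total weighted distance at each candidate:
  Site A (5, 13): total = 3582
  Site B (11, 10): total = 2409
  Site C (10, 14): total = 3464
  Site D (10, 9): total = 2259
  Site E (5, 0): total = 4997
Minimum is at Site D with total 2259 blocks.

Site D, total 2259 blocks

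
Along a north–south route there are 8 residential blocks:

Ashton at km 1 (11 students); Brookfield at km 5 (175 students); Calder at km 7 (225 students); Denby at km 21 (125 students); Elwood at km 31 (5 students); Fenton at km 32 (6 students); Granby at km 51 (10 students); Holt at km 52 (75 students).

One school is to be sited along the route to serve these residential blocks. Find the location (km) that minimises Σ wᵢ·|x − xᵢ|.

x = 7

For a sum of weighted absolute distances on a line, the optimum is the weighted median (not the mean). Total weight W = 632; half-weight = 316.
Sort by position and accumulate weight:
  km 1 (Ashton, w=11) → cum 11
  km 5 (Brookfield, w=175) → cum 186
  km 7 (Calder, w=225) → cum 411  ≥ 316 → median here
  km 21 (Denby, w=125) → cum 536
  km 31 (Elwood, w=5) → cum 541
  km 32 (Fenton, w=6) → cum 547
  km 51 (Granby, w=10) → cum 557
  km 52 (Holt, w=75) → cum 632
Optimal location: km 7.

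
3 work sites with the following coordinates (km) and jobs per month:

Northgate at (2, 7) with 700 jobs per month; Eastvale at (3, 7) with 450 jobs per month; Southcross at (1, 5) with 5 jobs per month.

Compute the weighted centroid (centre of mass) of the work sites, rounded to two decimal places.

(2.39, 6.99)

The minimiser of Σwᵢ‖p−pᵢ‖² is the weighted centroid p* = (Σwᵢpᵢ)/(Σwᵢ).
Σwᵢ = 1155.
Σwᵢxᵢ = 700·2 + 450·3 + 5·1 = 2755.
Σwᵢyᵢ = 700·7 + 450·7 + 5·5 = 8075.
x* = 2755/1155 = 2.39, y* = 8075/1155 = 6.99.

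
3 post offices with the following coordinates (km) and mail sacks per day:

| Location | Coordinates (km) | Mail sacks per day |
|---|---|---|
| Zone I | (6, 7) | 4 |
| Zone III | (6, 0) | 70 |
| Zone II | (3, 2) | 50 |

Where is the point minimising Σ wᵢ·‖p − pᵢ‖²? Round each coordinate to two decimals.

The minimiser of Σwᵢ‖p−pᵢ‖² is the weighted centroid p* = (Σwᵢpᵢ)/(Σwᵢ).
Σwᵢ = 124.
Σwᵢxᵢ = 4·6 + 70·6 + 50·3 = 594.
Σwᵢyᵢ = 4·7 + 70·0 + 50·2 = 128.
x* = 594/124 = 4.79, y* = 128/124 = 1.03.

(4.79, 1.03)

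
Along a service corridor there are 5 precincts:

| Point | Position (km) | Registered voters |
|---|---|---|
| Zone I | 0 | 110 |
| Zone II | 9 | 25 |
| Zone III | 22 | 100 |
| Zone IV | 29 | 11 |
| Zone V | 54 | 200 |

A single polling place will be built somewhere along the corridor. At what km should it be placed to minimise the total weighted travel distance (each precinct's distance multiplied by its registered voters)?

x = 22

For a sum of weighted absolute distances on a line, the optimum is the weighted median (not the mean). Total weight W = 446; half-weight = 223.
Sort by position and accumulate weight:
  km 0 (Zone I, w=110) → cum 110
  km 9 (Zone II, w=25) → cum 135
  km 22 (Zone III, w=100) → cum 235  ≥ 223 → median here
  km 29 (Zone IV, w=11) → cum 246
  km 54 (Zone V, w=200) → cum 446
Optimal location: km 22.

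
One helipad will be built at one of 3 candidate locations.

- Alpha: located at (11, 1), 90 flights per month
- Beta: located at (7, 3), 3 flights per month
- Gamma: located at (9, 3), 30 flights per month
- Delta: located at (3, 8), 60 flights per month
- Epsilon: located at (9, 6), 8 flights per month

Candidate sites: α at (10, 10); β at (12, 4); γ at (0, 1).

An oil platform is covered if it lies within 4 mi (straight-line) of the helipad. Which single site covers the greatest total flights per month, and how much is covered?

Coverage radius r = 4 mi; a point is covered iff (Δx)²+(Δy)² ≤ 4² = 16.
  α (10, 10): covers {none} → 0
  β (12, 4): covers {Alpha, Gamma, Epsilon} → 128
  γ (0, 1): covers {none} → 0
Maximum coverage at β: 128 flights per month.

β, covering 128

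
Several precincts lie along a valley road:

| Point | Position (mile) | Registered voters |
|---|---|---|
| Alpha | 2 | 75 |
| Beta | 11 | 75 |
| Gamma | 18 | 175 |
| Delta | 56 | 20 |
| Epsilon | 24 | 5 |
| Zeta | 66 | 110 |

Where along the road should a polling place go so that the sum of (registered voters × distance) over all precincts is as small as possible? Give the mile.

x = 18

For a sum of weighted absolute distances on a line, the optimum is the weighted median (not the mean). Total weight W = 460; half-weight = 230.
Sort by position and accumulate weight:
  mile 2 (Alpha, w=75) → cum 75
  mile 11 (Beta, w=75) → cum 150
  mile 18 (Gamma, w=175) → cum 325  ≥ 230 → median here
  mile 24 (Epsilon, w=5) → cum 330
  mile 56 (Delta, w=20) → cum 350
  mile 66 (Zeta, w=110) → cum 460
Optimal location: mile 18.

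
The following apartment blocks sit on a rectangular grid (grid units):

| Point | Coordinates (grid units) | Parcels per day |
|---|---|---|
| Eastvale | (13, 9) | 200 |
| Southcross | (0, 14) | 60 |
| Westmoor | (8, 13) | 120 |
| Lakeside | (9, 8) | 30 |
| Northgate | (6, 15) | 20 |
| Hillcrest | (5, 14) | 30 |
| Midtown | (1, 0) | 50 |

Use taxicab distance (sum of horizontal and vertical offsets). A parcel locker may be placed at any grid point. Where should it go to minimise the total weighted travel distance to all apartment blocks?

(8, 9)

Manhattan distance separates: Σwᵢ(|x−xᵢ|+|y−yᵢ|) = Σwᵢ|x−xᵢ| + Σwᵢ|y−yᵢ|, so x and y are optimised independently as 1-D weighted medians.
Total weight W = 510; half = 255.
x-coordinate, sorted with cumulative weight:
  x=0 (Southcross, w=60) cum 60
  x=1 (Midtown, w=50) cum 110
  x=5 (Hillcrest, w=30) cum 140
  x=6 (Northgate, w=20) cum 160
  x=8 (Westmoor, w=120) cum 280  ← median
  x=9 (Lakeside, w=30) cum 310
  x=13 (Eastvale, w=200) cum 510
⇒ x* = 8
y-coordinate, sorted with cumulative weight:
  y=0 (Midtown, w=50) cum 50
  y=8 (Lakeside, w=30) cum 80
  y=9 (Eastvale, w=200) cum 280  ← median
  y=13 (Westmoor, w=120) cum 400
  y=14 (Southcross, w=60) cum 460
  y=14 (Hillcrest, w=30) cum 490
  y=15 (Northgate, w=20) cum 510
⇒ y* = 9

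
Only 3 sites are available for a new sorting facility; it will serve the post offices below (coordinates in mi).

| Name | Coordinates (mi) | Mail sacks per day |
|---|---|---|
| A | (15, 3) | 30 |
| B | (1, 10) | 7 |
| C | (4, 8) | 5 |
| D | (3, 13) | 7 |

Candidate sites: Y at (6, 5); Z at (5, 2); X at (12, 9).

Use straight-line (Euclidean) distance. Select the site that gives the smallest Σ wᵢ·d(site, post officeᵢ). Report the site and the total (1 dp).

X, total 387.8 mi

Total weighted distance at each candidate:
  Y (6, 5): total = 403.9
  Z (5, 2): total = 472.8
  X (12, 9): total = 387.8
Minimum is at X with total 387.8 mi.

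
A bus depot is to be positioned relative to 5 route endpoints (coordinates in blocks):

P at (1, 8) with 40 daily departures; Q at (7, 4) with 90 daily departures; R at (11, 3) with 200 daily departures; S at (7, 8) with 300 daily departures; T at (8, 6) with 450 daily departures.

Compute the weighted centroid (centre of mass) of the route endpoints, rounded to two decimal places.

The minimiser of Σwᵢ‖p−pᵢ‖² is the weighted centroid p* = (Σwᵢpᵢ)/(Σwᵢ).
Σwᵢ = 1080.
Σwᵢxᵢ = 40·1 + 90·7 + 200·11 + 300·7 + 450·8 = 8570.
Σwᵢyᵢ = 40·8 + 90·4 + 200·3 + 300·8 + 450·6 = 6380.
x* = 8570/1080 = 7.94, y* = 6380/1080 = 5.91.

(7.94, 5.91)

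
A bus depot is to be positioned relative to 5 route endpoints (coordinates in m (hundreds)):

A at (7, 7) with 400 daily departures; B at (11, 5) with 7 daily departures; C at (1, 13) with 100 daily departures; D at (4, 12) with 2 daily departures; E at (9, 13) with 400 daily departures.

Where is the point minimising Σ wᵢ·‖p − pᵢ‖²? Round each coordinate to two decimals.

The minimiser of Σwᵢ‖p−pᵢ‖² is the weighted centroid p* = (Σwᵢpᵢ)/(Σwᵢ).
Σwᵢ = 909.
Σwᵢxᵢ = 400·7 + 7·11 + 100·1 + 2·4 + 400·9 = 6585.
Σwᵢyᵢ = 400·7 + 7·5 + 100·13 + 2·12 + 400·13 = 9359.
x* = 6585/909 = 7.24, y* = 9359/909 = 10.30.

(7.24, 10.30)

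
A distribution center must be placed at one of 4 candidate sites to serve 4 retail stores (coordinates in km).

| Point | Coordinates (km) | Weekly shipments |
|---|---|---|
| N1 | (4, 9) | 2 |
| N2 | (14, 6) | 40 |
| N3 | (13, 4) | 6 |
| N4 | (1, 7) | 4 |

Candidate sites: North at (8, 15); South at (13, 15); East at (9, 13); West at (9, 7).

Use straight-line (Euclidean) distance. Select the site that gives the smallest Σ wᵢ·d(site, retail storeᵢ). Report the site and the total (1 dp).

Total weighted distance at each candidate:
  North (8, 15): total = 562.1
  South (13, 15): total = 507.5
  East (9, 13): total = 456.0
  West (9, 7): total = 276.7
Minimum is at West with total 276.7 km.

West, total 276.7 km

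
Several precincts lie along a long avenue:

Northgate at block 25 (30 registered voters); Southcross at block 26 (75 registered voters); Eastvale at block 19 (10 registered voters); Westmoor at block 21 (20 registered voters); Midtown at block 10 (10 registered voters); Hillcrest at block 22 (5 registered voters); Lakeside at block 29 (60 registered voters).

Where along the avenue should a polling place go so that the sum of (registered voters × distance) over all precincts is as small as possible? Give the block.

For a sum of weighted absolute distances on a line, the optimum is the weighted median (not the mean). Total weight W = 210; half-weight = 105.
Sort by position and accumulate weight:
  block 10 (Midtown, w=10) → cum 10
  block 19 (Eastvale, w=10) → cum 20
  block 21 (Westmoor, w=20) → cum 40
  block 22 (Hillcrest, w=5) → cum 45
  block 25 (Northgate, w=30) → cum 75
  block 26 (Southcross, w=75) → cum 150  ≥ 105 → median here
  block 29 (Lakeside, w=60) → cum 210
Optimal location: block 26.

x = 26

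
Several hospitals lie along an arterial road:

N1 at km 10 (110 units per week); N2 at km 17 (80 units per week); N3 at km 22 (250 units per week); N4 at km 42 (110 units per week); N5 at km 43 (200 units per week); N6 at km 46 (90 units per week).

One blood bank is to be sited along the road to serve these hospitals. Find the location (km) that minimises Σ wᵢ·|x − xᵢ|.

x = 22

For a sum of weighted absolute distances on a line, the optimum is the weighted median (not the mean). Total weight W = 840; half-weight = 420.
Sort by position and accumulate weight:
  km 10 (N1, w=110) → cum 110
  km 17 (N2, w=80) → cum 190
  km 22 (N3, w=250) → cum 440  ≥ 420 → median here
  km 42 (N4, w=110) → cum 550
  km 43 (N5, w=200) → cum 750
  km 46 (N6, w=90) → cum 840
Optimal location: km 22.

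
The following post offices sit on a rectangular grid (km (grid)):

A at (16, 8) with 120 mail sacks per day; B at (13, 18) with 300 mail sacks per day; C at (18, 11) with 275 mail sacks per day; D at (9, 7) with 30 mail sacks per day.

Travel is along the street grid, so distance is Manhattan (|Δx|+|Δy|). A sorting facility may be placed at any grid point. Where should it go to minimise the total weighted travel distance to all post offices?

(16, 11)

Manhattan distance separates: Σwᵢ(|x−xᵢ|+|y−yᵢ|) = Σwᵢ|x−xᵢ| + Σwᵢ|y−yᵢ|, so x and y are optimised independently as 1-D weighted medians.
Total weight W = 725; half = 362.5.
x-coordinate, sorted with cumulative weight:
  x=9 (D, w=30) cum 30
  x=13 (B, w=300) cum 330
  x=16 (A, w=120) cum 450  ← median
  x=18 (C, w=275) cum 725
⇒ x* = 16
y-coordinate, sorted with cumulative weight:
  y=7 (D, w=30) cum 30
  y=8 (A, w=120) cum 150
  y=11 (C, w=275) cum 425  ← median
  y=18 (B, w=300) cum 725
⇒ y* = 11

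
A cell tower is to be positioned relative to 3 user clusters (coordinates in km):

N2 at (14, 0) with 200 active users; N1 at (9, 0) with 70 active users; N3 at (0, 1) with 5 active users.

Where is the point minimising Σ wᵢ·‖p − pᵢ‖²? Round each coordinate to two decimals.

(12.47, 0.02)

The minimiser of Σwᵢ‖p−pᵢ‖² is the weighted centroid p* = (Σwᵢpᵢ)/(Σwᵢ).
Σwᵢ = 275.
Σwᵢxᵢ = 200·14 + 70·9 + 5·0 = 3430.
Σwᵢyᵢ = 200·0 + 70·0 + 5·1 = 5.
x* = 3430/275 = 12.47, y* = 5/275 = 0.02.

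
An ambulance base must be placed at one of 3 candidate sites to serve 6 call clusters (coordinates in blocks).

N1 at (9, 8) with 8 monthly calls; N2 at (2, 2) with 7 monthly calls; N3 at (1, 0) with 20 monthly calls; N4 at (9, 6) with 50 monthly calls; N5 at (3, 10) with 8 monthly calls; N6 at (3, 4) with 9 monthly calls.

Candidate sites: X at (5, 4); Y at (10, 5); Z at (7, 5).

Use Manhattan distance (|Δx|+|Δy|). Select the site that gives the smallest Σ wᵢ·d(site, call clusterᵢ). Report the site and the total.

Z, total 583 blocks

Total weighted distance at each candidate:
  X (5, 4): total = 641
  Y (10, 5): total = 657
  Z (7, 5): total = 583
Minimum is at Z with total 583 blocks.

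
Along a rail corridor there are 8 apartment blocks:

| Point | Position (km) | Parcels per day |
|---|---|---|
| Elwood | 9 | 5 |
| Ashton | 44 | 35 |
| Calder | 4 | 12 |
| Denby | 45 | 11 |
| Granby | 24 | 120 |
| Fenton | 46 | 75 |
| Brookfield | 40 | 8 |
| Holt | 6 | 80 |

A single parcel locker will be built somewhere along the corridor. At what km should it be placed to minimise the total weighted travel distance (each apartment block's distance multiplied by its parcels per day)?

x = 24

For a sum of weighted absolute distances on a line, the optimum is the weighted median (not the mean). Total weight W = 346; half-weight = 173.
Sort by position and accumulate weight:
  km 4 (Calder, w=12) → cum 12
  km 6 (Holt, w=80) → cum 92
  km 9 (Elwood, w=5) → cum 97
  km 24 (Granby, w=120) → cum 217  ≥ 173 → median here
  km 40 (Brookfield, w=8) → cum 225
  km 44 (Ashton, w=35) → cum 260
  km 45 (Denby, w=11) → cum 271
  km 46 (Fenton, w=75) → cum 346
Optimal location: km 24.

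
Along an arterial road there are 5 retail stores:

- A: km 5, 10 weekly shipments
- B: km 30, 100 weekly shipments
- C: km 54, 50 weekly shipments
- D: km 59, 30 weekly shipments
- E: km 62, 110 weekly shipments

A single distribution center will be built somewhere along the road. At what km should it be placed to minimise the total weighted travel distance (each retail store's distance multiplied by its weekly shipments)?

For a sum of weighted absolute distances on a line, the optimum is the weighted median (not the mean). Total weight W = 300; half-weight = 150.
Sort by position and accumulate weight:
  km 5 (A, w=10) → cum 10
  km 30 (B, w=100) → cum 110
  km 54 (C, w=50) → cum 160  ≥ 150 → median here
  km 59 (D, w=30) → cum 190
  km 62 (E, w=110) → cum 300
Optimal location: km 54.

x = 54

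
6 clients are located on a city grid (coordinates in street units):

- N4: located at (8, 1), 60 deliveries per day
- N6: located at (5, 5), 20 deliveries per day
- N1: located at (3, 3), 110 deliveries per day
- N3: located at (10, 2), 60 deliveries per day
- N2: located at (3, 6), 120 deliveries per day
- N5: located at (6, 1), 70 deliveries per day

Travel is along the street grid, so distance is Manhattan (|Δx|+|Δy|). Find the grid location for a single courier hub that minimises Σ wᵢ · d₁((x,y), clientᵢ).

(3, 3)

Manhattan distance separates: Σwᵢ(|x−xᵢ|+|y−yᵢ|) = Σwᵢ|x−xᵢ| + Σwᵢ|y−yᵢ|, so x and y are optimised independently as 1-D weighted medians.
Total weight W = 440; half = 220.
x-coordinate, sorted with cumulative weight:
  x=3 (N1, w=110) cum 110
  x=3 (N2, w=120) cum 230  ← median
  x=5 (N6, w=20) cum 250
  x=6 (N5, w=70) cum 320
  x=8 (N4, w=60) cum 380
  x=10 (N3, w=60) cum 440
⇒ x* = 3
y-coordinate, sorted with cumulative weight:
  y=1 (N4, w=60) cum 60
  y=1 (N5, w=70) cum 130
  y=2 (N3, w=60) cum 190
  y=3 (N1, w=110) cum 300  ← median
  y=5 (N6, w=20) cum 320
  y=6 (N2, w=120) cum 440
⇒ y* = 3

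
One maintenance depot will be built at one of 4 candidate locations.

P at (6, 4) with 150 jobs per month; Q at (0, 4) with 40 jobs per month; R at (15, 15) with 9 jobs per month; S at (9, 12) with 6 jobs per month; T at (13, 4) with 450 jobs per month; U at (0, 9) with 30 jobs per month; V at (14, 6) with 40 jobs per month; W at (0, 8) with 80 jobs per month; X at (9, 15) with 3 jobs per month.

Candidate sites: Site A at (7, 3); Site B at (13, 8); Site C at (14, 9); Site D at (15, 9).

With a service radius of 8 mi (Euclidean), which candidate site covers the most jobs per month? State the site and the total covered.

Site A, covering 680

Coverage radius r = 8 mi; a point is covered iff (Δx)²+(Δy)² ≤ 8² = 64.
  Site A (7, 3): covers {P, Q, T, V} → 680
  Site B (13, 8): covers {R, S, T, V} → 505
  Site C (14, 9): covers {R, S, T, V, X} → 508
  Site D (15, 9): covers {R, S, T, V} → 505
Maximum coverage at Site A: 680 jobs per month.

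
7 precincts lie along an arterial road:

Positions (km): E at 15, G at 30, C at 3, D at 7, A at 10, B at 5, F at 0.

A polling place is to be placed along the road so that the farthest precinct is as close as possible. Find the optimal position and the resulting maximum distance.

The 1-center on a line is the midpoint of the two extreme points: leftmost at 0, rightmost at 30.
Optimal location = (0 + 30)/2 = 15; maximum distance = (30 − 0)/2 = 15.

location 15, max distance 15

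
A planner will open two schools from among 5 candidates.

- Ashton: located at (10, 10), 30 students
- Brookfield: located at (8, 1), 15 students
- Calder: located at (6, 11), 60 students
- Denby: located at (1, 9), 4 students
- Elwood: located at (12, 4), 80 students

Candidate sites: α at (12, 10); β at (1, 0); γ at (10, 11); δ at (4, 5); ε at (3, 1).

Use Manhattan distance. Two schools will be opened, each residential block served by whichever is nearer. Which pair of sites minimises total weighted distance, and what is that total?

{α, γ}, total 974

Evaluate every pair (each demand assigned to the nearer of the two):
  {α, γ}: total = 974
  {α, ε}: total = 1075
  {γ, ε}: total = 1105
  {α, δ}: total = 1108
  {α, β}: total = 1116
  {γ, δ}: total = 1138
  {β, γ}: total = 1146
  {δ, ε}: total = 1633
  {β, δ}: total = 1678
  {β, ε}: total = 2331
Best pair: {α, γ} with total 974.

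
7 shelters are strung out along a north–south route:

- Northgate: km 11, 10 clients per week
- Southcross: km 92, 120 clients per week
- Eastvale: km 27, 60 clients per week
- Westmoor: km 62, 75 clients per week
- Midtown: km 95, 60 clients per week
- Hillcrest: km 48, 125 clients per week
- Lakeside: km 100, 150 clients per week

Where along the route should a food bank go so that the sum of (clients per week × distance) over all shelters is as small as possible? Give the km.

x = 92

For a sum of weighted absolute distances on a line, the optimum is the weighted median (not the mean). Total weight W = 600; half-weight = 300.
Sort by position and accumulate weight:
  km 11 (Northgate, w=10) → cum 10
  km 27 (Eastvale, w=60) → cum 70
  km 48 (Hillcrest, w=125) → cum 195
  km 62 (Westmoor, w=75) → cum 270
  km 92 (Southcross, w=120) → cum 390  ≥ 300 → median here
  km 95 (Midtown, w=60) → cum 450
  km 100 (Lakeside, w=150) → cum 600
Optimal location: km 92.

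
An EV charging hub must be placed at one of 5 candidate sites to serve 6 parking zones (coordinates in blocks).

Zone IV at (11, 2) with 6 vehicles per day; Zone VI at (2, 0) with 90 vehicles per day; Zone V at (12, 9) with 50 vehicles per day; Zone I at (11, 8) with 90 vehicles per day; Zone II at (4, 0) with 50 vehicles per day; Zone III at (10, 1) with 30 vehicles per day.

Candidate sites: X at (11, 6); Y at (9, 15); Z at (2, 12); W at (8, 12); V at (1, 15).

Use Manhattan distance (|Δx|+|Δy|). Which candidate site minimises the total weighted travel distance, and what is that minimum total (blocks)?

X, total 2584 blocks

Total weighted distance at each candidate:
  X (11, 6): total = 2584
  Y (9, 15): total = 4780
  Z (2, 12): total = 4284
  W (8, 12): total = 3868
  V (1, 15): total = 5548
Minimum is at X with total 2584 blocks.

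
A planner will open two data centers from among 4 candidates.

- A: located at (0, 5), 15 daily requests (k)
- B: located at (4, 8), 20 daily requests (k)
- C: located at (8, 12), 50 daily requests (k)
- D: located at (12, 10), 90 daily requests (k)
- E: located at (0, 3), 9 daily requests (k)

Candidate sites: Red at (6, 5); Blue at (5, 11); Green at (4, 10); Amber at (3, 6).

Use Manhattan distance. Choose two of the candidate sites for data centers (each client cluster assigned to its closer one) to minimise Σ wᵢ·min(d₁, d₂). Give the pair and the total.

Evaluate every pair (each demand assigned to the nearer of the two):
  {Blue, Amber}: total = 1094
  {Red, Blue}: total = 1162
  {Green, Amber}: total = 1174
  {Blue, Green}: total = 1194
  {Red, Green}: total = 1222
  {Red, Amber}: total = 1614
Best pair: {Blue, Amber} with total 1094.

{Blue, Amber}, total 1094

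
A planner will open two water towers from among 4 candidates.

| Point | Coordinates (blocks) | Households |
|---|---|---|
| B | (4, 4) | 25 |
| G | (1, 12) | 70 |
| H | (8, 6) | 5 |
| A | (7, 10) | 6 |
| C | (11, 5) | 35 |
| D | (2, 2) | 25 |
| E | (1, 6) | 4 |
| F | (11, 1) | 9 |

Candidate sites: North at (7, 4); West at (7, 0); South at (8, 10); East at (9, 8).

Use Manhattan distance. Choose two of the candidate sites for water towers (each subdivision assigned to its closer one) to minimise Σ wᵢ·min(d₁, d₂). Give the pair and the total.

{North, South}, total 1171

Evaluate every pair (each demand assigned to the nearer of the two):
  {North, South}: total = 1171
  {West, South}: total = 1375
  {North, East}: total = 1399
  {West, East}: total = 1489
  {South, East}: total = 1497
  {North, West}: total = 1533
Best pair: {North, South} with total 1171.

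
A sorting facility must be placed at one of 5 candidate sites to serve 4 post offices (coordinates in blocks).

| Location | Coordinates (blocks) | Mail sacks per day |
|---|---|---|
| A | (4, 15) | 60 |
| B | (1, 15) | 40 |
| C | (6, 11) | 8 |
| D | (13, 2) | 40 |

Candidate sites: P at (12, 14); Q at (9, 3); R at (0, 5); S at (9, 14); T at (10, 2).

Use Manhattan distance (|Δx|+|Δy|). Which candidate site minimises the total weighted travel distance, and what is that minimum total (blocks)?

S, total 1408 blocks

Total weighted distance at each candidate:
  P (12, 14): total = 1612
  Q (9, 3): total = 2108
  R (0, 5): total = 2016
  S (9, 14): total = 1408
  T (10, 2): total = 2244
Minimum is at S with total 1408 blocks.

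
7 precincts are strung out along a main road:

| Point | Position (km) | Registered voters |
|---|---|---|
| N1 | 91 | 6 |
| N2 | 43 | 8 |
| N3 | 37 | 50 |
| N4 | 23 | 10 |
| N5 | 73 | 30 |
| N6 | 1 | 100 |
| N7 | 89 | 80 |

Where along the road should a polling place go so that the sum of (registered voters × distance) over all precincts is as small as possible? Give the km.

x = 37

For a sum of weighted absolute distances on a line, the optimum is the weighted median (not the mean). Total weight W = 284; half-weight = 142.
Sort by position and accumulate weight:
  km 1 (N6, w=100) → cum 100
  km 23 (N4, w=10) → cum 110
  km 37 (N3, w=50) → cum 160  ≥ 142 → median here
  km 43 (N2, w=8) → cum 168
  km 73 (N5, w=30) → cum 198
  km 89 (N7, w=80) → cum 278
  km 91 (N1, w=6) → cum 284
Optimal location: km 37.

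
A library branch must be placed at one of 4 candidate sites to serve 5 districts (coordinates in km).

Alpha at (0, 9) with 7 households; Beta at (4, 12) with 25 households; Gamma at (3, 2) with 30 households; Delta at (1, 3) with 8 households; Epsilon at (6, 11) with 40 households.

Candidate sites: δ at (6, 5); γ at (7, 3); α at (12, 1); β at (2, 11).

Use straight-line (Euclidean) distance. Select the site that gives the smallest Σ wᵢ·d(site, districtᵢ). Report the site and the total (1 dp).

Total weighted distance at each candidate:
  δ (6, 5): total = 642.8
  γ (7, 3): total = 795.9
  α (12, 1): total = 1268.6
  β (2, 11): total = 571.9
Minimum is at β with total 571.9 km.

β, total 571.9 km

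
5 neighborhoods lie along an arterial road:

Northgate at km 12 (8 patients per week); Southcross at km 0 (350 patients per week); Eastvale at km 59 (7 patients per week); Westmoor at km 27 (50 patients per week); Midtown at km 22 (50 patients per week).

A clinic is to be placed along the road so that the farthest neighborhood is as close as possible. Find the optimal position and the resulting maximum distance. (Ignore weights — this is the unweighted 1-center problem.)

location 29.5, max distance 29.5

The 1-center on a line is the midpoint of the two extreme points: leftmost at 0, rightmost at 59.
Optimal location = (0 + 59)/2 = 29.5; maximum distance = (59 − 0)/2 = 29.5.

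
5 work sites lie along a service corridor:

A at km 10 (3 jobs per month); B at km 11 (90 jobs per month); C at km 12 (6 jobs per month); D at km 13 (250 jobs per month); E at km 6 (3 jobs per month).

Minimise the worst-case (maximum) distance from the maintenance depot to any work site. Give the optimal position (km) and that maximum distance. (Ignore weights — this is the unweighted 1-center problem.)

location 9.5, max distance 3.5

The 1-center on a line is the midpoint of the two extreme points: leftmost at 6, rightmost at 13.
Optimal location = (6 + 13)/2 = 9.5; maximum distance = (13 − 6)/2 = 3.5.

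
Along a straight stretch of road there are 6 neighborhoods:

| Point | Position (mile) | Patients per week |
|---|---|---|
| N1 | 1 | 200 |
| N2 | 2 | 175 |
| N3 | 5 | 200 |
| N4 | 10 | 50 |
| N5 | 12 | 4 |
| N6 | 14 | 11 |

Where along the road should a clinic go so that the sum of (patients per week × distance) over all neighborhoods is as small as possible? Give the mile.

For a sum of weighted absolute distances on a line, the optimum is the weighted median (not the mean). Total weight W = 640; half-weight = 320.
Sort by position and accumulate weight:
  mile 1 (N1, w=200) → cum 200
  mile 2 (N2, w=175) → cum 375  ≥ 320 → median here
  mile 5 (N3, w=200) → cum 575
  mile 10 (N4, w=50) → cum 625
  mile 12 (N5, w=4) → cum 629
  mile 14 (N6, w=11) → cum 640
Optimal location: mile 2.

x = 2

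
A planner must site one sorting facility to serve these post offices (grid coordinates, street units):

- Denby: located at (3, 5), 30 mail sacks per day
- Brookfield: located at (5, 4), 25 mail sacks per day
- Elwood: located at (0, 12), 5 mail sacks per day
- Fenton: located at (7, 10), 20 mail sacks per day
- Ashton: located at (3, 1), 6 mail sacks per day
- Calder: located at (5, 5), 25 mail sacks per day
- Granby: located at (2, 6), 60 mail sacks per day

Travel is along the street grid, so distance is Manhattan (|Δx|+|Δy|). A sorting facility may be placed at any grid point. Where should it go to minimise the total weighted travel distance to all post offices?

(3, 5)

Manhattan distance separates: Σwᵢ(|x−xᵢ|+|y−yᵢ|) = Σwᵢ|x−xᵢ| + Σwᵢ|y−yᵢ|, so x and y are optimised independently as 1-D weighted medians.
Total weight W = 171; half = 85.5.
x-coordinate, sorted with cumulative weight:
  x=0 (Elwood, w=5) cum 5
  x=2 (Granby, w=60) cum 65
  x=3 (Denby, w=30) cum 95  ← median
  x=3 (Ashton, w=6) cum 101
  x=5 (Brookfield, w=25) cum 126
  x=5 (Calder, w=25) cum 151
  x=7 (Fenton, w=20) cum 171
⇒ x* = 3
y-coordinate, sorted with cumulative weight:
  y=1 (Ashton, w=6) cum 6
  y=4 (Brookfield, w=25) cum 31
  y=5 (Denby, w=30) cum 61
  y=5 (Calder, w=25) cum 86  ← median
  y=6 (Granby, w=60) cum 146
  y=10 (Fenton, w=20) cum 166
  y=12 (Elwood, w=5) cum 171
⇒ y* = 5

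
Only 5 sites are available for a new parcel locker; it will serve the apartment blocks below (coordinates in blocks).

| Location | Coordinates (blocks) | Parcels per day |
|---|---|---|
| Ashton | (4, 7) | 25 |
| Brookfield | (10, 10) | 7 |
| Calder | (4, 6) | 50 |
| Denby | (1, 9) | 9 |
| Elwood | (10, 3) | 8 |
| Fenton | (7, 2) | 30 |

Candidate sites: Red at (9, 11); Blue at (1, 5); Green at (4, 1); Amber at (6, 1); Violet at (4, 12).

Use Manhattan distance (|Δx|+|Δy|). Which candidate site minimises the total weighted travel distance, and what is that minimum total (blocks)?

Total weighted distance at each candidate:
  Red (9, 11): total = 1231
  Blue (1, 5): total = 817
  Green (4, 1): total = 788
  Amber (6, 1): total = 866
  Violet (4, 12): total = 1045
Minimum is at Green with total 788 blocks.

Green, total 788 blocks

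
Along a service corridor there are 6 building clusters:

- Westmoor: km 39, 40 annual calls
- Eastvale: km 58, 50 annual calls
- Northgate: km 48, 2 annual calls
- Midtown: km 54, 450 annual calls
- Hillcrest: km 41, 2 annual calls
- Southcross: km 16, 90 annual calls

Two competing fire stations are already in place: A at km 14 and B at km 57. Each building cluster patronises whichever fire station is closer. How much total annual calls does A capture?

The indifferent point is the midpoint (14+57)/2 = 35.5; building clusters left of it (closer to A at 14) go to A, those right go to B.
  Southcross at 16 (w=90) → A
  Westmoor at 39 (w=40) → B
  Hillcrest at 41 (w=2) → B
  Northgate at 48 (w=2) → B
  Midtown at 54 (w=450) → B
  Eastvale at 58 (w=50) → B
A captures 90; B captures 544.

90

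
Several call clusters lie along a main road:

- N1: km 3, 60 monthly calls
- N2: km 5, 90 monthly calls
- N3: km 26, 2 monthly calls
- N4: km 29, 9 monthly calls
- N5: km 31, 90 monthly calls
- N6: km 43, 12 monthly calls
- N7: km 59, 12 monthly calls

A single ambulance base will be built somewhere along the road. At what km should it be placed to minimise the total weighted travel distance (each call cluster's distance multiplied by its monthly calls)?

x = 5

For a sum of weighted absolute distances on a line, the optimum is the weighted median (not the mean). Total weight W = 275; half-weight = 137.5.
Sort by position and accumulate weight:
  km 3 (N1, w=60) → cum 60
  km 5 (N2, w=90) → cum 150  ≥ 137.5 → median here
  km 26 (N3, w=2) → cum 152
  km 29 (N4, w=9) → cum 161
  km 31 (N5, w=90) → cum 251
  km 43 (N6, w=12) → cum 263
  km 59 (N7, w=12) → cum 275
Optimal location: km 5.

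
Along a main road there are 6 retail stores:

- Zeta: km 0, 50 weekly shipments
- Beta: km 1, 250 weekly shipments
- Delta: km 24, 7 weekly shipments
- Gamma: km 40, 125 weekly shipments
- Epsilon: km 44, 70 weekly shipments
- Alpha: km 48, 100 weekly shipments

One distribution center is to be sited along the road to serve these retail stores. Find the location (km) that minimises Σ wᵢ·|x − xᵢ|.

x = 24

For a sum of weighted absolute distances on a line, the optimum is the weighted median (not the mean). Total weight W = 602; half-weight = 301.
Sort by position and accumulate weight:
  km 0 (Zeta, w=50) → cum 50
  km 1 (Beta, w=250) → cum 300
  km 24 (Delta, w=7) → cum 307  ≥ 301 → median here
  km 40 (Gamma, w=125) → cum 432
  km 44 (Epsilon, w=70) → cum 502
  km 48 (Alpha, w=100) → cum 602
Optimal location: km 24.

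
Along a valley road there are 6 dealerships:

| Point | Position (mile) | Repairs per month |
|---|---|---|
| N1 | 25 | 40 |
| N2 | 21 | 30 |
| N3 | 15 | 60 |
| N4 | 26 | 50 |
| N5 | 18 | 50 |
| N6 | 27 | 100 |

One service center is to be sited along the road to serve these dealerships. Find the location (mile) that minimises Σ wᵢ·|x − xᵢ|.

For a sum of weighted absolute distances on a line, the optimum is the weighted median (not the mean). Total weight W = 330; half-weight = 165.
Sort by position and accumulate weight:
  mile 15 (N3, w=60) → cum 60
  mile 18 (N5, w=50) → cum 110
  mile 21 (N2, w=30) → cum 140
  mile 25 (N1, w=40) → cum 180  ≥ 165 → median here
  mile 26 (N4, w=50) → cum 230
  mile 27 (N6, w=100) → cum 330
Optimal location: mile 25.

x = 25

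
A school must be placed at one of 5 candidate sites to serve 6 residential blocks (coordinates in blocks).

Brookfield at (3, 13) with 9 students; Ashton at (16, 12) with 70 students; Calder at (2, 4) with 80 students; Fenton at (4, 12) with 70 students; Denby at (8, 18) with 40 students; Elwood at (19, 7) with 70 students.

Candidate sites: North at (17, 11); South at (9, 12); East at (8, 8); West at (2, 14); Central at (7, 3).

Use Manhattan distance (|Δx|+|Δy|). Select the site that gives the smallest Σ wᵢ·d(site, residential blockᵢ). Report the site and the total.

South, total 3433 blocks

Total weighted distance at each candidate:
  North (17, 11): total = 4084
  South (9, 12): total = 3433
  East (8, 8): total = 3530
  West (2, 14): total = 4298
  Central (7, 3): total = 4466
Minimum is at South with total 3433 blocks.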